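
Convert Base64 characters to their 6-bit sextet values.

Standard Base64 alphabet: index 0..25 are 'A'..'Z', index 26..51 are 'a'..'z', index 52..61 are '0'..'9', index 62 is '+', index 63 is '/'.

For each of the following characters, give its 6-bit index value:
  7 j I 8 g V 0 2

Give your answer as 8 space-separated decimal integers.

'7': 0..9 range, 52 + ord('7') − ord('0') = 59
'j': a..z range, 26 + ord('j') − ord('a') = 35
'I': A..Z range, ord('I') − ord('A') = 8
'8': 0..9 range, 52 + ord('8') − ord('0') = 60
'g': a..z range, 26 + ord('g') − ord('a') = 32
'V': A..Z range, ord('V') − ord('A') = 21
'0': 0..9 range, 52 + ord('0') − ord('0') = 52
'2': 0..9 range, 52 + ord('2') − ord('0') = 54

Answer: 59 35 8 60 32 21 52 54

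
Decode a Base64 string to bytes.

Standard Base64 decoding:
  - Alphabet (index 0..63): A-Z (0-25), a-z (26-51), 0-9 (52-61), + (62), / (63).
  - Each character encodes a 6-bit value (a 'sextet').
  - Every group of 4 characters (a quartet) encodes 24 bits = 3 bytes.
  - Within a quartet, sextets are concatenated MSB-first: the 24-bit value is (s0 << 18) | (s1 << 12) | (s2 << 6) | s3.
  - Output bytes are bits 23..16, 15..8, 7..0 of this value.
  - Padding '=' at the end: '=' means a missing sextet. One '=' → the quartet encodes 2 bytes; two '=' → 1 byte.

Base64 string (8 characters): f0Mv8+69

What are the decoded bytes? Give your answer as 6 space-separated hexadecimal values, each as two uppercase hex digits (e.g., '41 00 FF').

Answer: 7F 43 2F F3 EE BD

Derivation:
After char 0 ('f'=31): chars_in_quartet=1 acc=0x1F bytes_emitted=0
After char 1 ('0'=52): chars_in_quartet=2 acc=0x7F4 bytes_emitted=0
After char 2 ('M'=12): chars_in_quartet=3 acc=0x1FD0C bytes_emitted=0
After char 3 ('v'=47): chars_in_quartet=4 acc=0x7F432F -> emit 7F 43 2F, reset; bytes_emitted=3
After char 4 ('8'=60): chars_in_quartet=1 acc=0x3C bytes_emitted=3
After char 5 ('+'=62): chars_in_quartet=2 acc=0xF3E bytes_emitted=3
After char 6 ('6'=58): chars_in_quartet=3 acc=0x3CFBA bytes_emitted=3
After char 7 ('9'=61): chars_in_quartet=4 acc=0xF3EEBD -> emit F3 EE BD, reset; bytes_emitted=6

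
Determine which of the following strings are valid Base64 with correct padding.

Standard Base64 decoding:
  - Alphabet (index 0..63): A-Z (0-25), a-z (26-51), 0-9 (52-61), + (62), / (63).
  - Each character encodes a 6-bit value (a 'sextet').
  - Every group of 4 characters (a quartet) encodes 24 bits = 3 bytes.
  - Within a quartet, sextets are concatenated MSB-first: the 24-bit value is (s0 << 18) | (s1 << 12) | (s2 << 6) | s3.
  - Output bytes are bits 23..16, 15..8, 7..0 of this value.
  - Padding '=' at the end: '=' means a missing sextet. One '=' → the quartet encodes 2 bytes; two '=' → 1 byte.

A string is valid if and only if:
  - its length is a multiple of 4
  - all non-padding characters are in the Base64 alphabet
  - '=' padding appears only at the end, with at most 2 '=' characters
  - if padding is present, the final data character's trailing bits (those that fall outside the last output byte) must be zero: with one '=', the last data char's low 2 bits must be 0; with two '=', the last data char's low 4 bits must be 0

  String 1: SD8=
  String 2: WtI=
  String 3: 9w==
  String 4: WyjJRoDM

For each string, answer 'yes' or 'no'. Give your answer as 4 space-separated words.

String 1: 'SD8=' → valid
String 2: 'WtI=' → valid
String 3: '9w==' → valid
String 4: 'WyjJRoDM' → valid

Answer: yes yes yes yes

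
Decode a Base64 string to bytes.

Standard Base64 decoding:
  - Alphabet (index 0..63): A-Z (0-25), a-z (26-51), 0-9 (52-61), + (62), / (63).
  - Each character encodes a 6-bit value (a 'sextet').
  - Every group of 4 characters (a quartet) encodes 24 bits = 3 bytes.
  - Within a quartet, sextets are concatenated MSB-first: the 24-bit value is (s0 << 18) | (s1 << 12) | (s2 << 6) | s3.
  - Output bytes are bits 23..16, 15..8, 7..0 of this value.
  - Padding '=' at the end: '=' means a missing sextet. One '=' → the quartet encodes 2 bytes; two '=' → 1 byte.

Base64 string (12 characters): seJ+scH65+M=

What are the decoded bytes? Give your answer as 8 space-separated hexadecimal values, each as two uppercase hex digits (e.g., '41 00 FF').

Answer: B1 E2 7E B1 C1 FA E7 E3

Derivation:
After char 0 ('s'=44): chars_in_quartet=1 acc=0x2C bytes_emitted=0
After char 1 ('e'=30): chars_in_quartet=2 acc=0xB1E bytes_emitted=0
After char 2 ('J'=9): chars_in_quartet=3 acc=0x2C789 bytes_emitted=0
After char 3 ('+'=62): chars_in_quartet=4 acc=0xB1E27E -> emit B1 E2 7E, reset; bytes_emitted=3
After char 4 ('s'=44): chars_in_quartet=1 acc=0x2C bytes_emitted=3
After char 5 ('c'=28): chars_in_quartet=2 acc=0xB1C bytes_emitted=3
After char 6 ('H'=7): chars_in_quartet=3 acc=0x2C707 bytes_emitted=3
After char 7 ('6'=58): chars_in_quartet=4 acc=0xB1C1FA -> emit B1 C1 FA, reset; bytes_emitted=6
After char 8 ('5'=57): chars_in_quartet=1 acc=0x39 bytes_emitted=6
After char 9 ('+'=62): chars_in_quartet=2 acc=0xE7E bytes_emitted=6
After char 10 ('M'=12): chars_in_quartet=3 acc=0x39F8C bytes_emitted=6
Padding '=': partial quartet acc=0x39F8C -> emit E7 E3; bytes_emitted=8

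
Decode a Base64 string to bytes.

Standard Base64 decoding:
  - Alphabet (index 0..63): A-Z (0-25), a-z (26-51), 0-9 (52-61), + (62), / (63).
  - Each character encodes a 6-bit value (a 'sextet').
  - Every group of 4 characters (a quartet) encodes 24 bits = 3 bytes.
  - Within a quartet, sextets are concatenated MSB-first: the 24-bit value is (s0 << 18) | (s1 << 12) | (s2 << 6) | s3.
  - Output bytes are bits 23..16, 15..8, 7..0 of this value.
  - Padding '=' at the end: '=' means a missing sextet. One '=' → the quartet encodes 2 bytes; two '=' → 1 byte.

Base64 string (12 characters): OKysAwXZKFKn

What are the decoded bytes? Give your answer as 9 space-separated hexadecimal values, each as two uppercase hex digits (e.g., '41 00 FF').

Answer: 38 AC AC 03 05 D9 28 52 A7

Derivation:
After char 0 ('O'=14): chars_in_quartet=1 acc=0xE bytes_emitted=0
After char 1 ('K'=10): chars_in_quartet=2 acc=0x38A bytes_emitted=0
After char 2 ('y'=50): chars_in_quartet=3 acc=0xE2B2 bytes_emitted=0
After char 3 ('s'=44): chars_in_quartet=4 acc=0x38ACAC -> emit 38 AC AC, reset; bytes_emitted=3
After char 4 ('A'=0): chars_in_quartet=1 acc=0x0 bytes_emitted=3
After char 5 ('w'=48): chars_in_quartet=2 acc=0x30 bytes_emitted=3
After char 6 ('X'=23): chars_in_quartet=3 acc=0xC17 bytes_emitted=3
After char 7 ('Z'=25): chars_in_quartet=4 acc=0x305D9 -> emit 03 05 D9, reset; bytes_emitted=6
After char 8 ('K'=10): chars_in_quartet=1 acc=0xA bytes_emitted=6
After char 9 ('F'=5): chars_in_quartet=2 acc=0x285 bytes_emitted=6
After char 10 ('K'=10): chars_in_quartet=3 acc=0xA14A bytes_emitted=6
After char 11 ('n'=39): chars_in_quartet=4 acc=0x2852A7 -> emit 28 52 A7, reset; bytes_emitted=9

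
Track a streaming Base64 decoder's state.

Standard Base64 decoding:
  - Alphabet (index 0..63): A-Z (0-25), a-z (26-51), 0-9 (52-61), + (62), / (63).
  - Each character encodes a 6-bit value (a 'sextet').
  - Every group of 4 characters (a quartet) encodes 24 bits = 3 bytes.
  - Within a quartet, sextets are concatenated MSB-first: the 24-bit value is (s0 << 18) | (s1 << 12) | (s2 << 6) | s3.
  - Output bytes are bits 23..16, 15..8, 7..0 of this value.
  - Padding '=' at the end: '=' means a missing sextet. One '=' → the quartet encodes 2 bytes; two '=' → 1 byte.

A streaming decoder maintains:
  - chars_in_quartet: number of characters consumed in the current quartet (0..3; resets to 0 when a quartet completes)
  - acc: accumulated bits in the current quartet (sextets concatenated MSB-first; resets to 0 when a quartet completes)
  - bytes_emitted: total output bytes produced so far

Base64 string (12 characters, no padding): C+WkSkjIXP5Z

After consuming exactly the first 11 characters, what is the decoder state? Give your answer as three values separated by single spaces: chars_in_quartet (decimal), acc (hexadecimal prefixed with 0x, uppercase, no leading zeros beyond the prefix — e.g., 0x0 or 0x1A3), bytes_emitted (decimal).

Answer: 3 0x173F9 6

Derivation:
After char 0 ('C'=2): chars_in_quartet=1 acc=0x2 bytes_emitted=0
After char 1 ('+'=62): chars_in_quartet=2 acc=0xBE bytes_emitted=0
After char 2 ('W'=22): chars_in_quartet=3 acc=0x2F96 bytes_emitted=0
After char 3 ('k'=36): chars_in_quartet=4 acc=0xBE5A4 -> emit 0B E5 A4, reset; bytes_emitted=3
After char 4 ('S'=18): chars_in_quartet=1 acc=0x12 bytes_emitted=3
After char 5 ('k'=36): chars_in_quartet=2 acc=0x4A4 bytes_emitted=3
After char 6 ('j'=35): chars_in_quartet=3 acc=0x12923 bytes_emitted=3
After char 7 ('I'=8): chars_in_quartet=4 acc=0x4A48C8 -> emit 4A 48 C8, reset; bytes_emitted=6
After char 8 ('X'=23): chars_in_quartet=1 acc=0x17 bytes_emitted=6
After char 9 ('P'=15): chars_in_quartet=2 acc=0x5CF bytes_emitted=6
After char 10 ('5'=57): chars_in_quartet=3 acc=0x173F9 bytes_emitted=6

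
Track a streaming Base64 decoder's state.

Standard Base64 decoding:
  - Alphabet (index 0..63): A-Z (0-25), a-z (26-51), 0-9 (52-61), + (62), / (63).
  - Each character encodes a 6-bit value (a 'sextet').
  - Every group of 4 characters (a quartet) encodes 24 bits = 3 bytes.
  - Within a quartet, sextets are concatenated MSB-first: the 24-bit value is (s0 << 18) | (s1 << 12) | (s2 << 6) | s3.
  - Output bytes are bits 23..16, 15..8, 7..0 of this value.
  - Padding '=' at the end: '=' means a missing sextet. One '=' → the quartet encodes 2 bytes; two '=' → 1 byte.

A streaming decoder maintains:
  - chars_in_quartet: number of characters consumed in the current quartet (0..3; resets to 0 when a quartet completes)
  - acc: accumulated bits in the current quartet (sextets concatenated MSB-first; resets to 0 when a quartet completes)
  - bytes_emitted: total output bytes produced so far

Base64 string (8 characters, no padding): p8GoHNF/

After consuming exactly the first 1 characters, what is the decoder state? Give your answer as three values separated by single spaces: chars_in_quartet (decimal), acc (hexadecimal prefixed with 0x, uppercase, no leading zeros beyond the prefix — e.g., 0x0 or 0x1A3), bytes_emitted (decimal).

After char 0 ('p'=41): chars_in_quartet=1 acc=0x29 bytes_emitted=0

Answer: 1 0x29 0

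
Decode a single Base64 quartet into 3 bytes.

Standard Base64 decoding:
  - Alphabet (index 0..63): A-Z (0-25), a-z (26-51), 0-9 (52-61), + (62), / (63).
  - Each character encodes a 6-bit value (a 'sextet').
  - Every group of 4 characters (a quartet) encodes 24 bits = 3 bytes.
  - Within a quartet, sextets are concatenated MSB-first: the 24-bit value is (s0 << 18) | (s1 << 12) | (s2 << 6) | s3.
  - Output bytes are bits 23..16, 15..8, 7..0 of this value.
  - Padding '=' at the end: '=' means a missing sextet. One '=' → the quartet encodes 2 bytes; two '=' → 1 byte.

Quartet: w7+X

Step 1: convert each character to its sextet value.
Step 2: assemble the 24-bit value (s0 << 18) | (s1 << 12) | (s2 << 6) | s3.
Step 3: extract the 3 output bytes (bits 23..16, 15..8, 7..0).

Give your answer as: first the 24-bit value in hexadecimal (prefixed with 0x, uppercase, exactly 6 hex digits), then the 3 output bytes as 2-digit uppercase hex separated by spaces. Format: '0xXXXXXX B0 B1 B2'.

Sextets: w=48, 7=59, +=62, X=23
24-bit: (48<<18) | (59<<12) | (62<<6) | 23
      = 0xC00000 | 0x03B000 | 0x000F80 | 0x000017
      = 0xC3BF97
Bytes: (v>>16)&0xFF=C3, (v>>8)&0xFF=BF, v&0xFF=97

Answer: 0xC3BF97 C3 BF 97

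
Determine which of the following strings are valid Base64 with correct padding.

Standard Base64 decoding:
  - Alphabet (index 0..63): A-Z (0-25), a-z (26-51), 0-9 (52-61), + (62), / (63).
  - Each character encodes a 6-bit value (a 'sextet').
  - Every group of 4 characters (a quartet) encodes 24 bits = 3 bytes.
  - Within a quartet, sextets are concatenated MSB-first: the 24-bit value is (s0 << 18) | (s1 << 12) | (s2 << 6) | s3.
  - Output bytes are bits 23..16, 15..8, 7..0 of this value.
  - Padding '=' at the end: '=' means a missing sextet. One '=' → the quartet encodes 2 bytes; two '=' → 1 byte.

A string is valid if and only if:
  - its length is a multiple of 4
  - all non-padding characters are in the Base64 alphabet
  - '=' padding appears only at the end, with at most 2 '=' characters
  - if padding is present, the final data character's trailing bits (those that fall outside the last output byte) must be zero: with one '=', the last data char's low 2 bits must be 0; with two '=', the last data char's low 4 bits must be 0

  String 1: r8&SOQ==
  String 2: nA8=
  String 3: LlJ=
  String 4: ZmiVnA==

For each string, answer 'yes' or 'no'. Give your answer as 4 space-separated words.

Answer: no yes no yes

Derivation:
String 1: 'r8&SOQ==' → invalid (bad char(s): ['&'])
String 2: 'nA8=' → valid
String 3: 'LlJ=' → invalid (bad trailing bits)
String 4: 'ZmiVnA==' → valid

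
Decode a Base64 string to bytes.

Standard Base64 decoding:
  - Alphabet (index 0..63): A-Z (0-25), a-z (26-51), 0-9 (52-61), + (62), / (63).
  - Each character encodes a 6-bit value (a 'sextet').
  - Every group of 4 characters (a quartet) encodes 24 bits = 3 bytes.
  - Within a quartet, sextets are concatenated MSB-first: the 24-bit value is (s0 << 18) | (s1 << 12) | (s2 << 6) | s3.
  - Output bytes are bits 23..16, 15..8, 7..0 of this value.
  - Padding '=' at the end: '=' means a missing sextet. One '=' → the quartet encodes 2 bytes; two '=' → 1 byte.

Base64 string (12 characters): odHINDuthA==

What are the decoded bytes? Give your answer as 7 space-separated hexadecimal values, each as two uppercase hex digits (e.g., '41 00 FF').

Answer: A1 D1 C8 34 3B AD 84

Derivation:
After char 0 ('o'=40): chars_in_quartet=1 acc=0x28 bytes_emitted=0
After char 1 ('d'=29): chars_in_quartet=2 acc=0xA1D bytes_emitted=0
After char 2 ('H'=7): chars_in_quartet=3 acc=0x28747 bytes_emitted=0
After char 3 ('I'=8): chars_in_quartet=4 acc=0xA1D1C8 -> emit A1 D1 C8, reset; bytes_emitted=3
After char 4 ('N'=13): chars_in_quartet=1 acc=0xD bytes_emitted=3
After char 5 ('D'=3): chars_in_quartet=2 acc=0x343 bytes_emitted=3
After char 6 ('u'=46): chars_in_quartet=3 acc=0xD0EE bytes_emitted=3
After char 7 ('t'=45): chars_in_quartet=4 acc=0x343BAD -> emit 34 3B AD, reset; bytes_emitted=6
After char 8 ('h'=33): chars_in_quartet=1 acc=0x21 bytes_emitted=6
After char 9 ('A'=0): chars_in_quartet=2 acc=0x840 bytes_emitted=6
Padding '==': partial quartet acc=0x840 -> emit 84; bytes_emitted=7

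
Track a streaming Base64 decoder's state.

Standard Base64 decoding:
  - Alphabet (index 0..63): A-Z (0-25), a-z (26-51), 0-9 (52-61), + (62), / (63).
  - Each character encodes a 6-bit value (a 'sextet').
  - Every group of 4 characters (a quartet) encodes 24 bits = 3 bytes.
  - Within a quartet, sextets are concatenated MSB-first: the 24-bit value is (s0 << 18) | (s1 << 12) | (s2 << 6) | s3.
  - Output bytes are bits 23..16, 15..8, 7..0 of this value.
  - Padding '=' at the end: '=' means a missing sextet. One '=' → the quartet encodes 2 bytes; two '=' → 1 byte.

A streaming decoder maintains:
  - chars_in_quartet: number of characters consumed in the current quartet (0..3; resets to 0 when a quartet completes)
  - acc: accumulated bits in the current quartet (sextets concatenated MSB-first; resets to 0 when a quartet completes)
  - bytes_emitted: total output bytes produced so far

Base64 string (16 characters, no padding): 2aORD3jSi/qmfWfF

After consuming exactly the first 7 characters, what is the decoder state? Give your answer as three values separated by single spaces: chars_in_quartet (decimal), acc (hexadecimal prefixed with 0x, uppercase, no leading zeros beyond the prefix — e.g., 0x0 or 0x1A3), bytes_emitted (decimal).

Answer: 3 0x3DE3 3

Derivation:
After char 0 ('2'=54): chars_in_quartet=1 acc=0x36 bytes_emitted=0
After char 1 ('a'=26): chars_in_quartet=2 acc=0xD9A bytes_emitted=0
After char 2 ('O'=14): chars_in_quartet=3 acc=0x3668E bytes_emitted=0
After char 3 ('R'=17): chars_in_quartet=4 acc=0xD9A391 -> emit D9 A3 91, reset; bytes_emitted=3
After char 4 ('D'=3): chars_in_quartet=1 acc=0x3 bytes_emitted=3
After char 5 ('3'=55): chars_in_quartet=2 acc=0xF7 bytes_emitted=3
After char 6 ('j'=35): chars_in_quartet=3 acc=0x3DE3 bytes_emitted=3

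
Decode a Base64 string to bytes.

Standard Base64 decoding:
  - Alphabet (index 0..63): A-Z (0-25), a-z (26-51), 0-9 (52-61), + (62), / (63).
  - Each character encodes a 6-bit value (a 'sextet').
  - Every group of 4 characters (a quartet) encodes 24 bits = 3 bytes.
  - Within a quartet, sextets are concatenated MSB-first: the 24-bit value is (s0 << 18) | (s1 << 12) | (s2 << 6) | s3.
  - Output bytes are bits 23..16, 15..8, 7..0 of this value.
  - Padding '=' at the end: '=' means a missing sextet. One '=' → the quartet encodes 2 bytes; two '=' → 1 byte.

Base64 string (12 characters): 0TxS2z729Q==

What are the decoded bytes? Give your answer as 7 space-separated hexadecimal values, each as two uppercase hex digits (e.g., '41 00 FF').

Answer: D1 3C 52 DB 3E F6 F5

Derivation:
After char 0 ('0'=52): chars_in_quartet=1 acc=0x34 bytes_emitted=0
After char 1 ('T'=19): chars_in_quartet=2 acc=0xD13 bytes_emitted=0
After char 2 ('x'=49): chars_in_quartet=3 acc=0x344F1 bytes_emitted=0
After char 3 ('S'=18): chars_in_quartet=4 acc=0xD13C52 -> emit D1 3C 52, reset; bytes_emitted=3
After char 4 ('2'=54): chars_in_quartet=1 acc=0x36 bytes_emitted=3
After char 5 ('z'=51): chars_in_quartet=2 acc=0xDB3 bytes_emitted=3
After char 6 ('7'=59): chars_in_quartet=3 acc=0x36CFB bytes_emitted=3
After char 7 ('2'=54): chars_in_quartet=4 acc=0xDB3EF6 -> emit DB 3E F6, reset; bytes_emitted=6
After char 8 ('9'=61): chars_in_quartet=1 acc=0x3D bytes_emitted=6
After char 9 ('Q'=16): chars_in_quartet=2 acc=0xF50 bytes_emitted=6
Padding '==': partial quartet acc=0xF50 -> emit F5; bytes_emitted=7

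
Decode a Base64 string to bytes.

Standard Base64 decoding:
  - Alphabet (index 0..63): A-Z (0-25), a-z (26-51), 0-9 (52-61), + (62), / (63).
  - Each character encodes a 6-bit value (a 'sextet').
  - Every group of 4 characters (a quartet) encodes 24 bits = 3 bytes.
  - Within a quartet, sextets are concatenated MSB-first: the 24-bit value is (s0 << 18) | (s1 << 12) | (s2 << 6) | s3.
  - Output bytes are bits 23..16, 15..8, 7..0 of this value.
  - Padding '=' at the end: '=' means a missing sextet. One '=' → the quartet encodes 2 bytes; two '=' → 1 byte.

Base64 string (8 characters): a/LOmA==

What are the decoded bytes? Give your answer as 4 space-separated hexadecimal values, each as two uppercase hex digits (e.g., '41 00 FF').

Answer: 6B F2 CE 98

Derivation:
After char 0 ('a'=26): chars_in_quartet=1 acc=0x1A bytes_emitted=0
After char 1 ('/'=63): chars_in_quartet=2 acc=0x6BF bytes_emitted=0
After char 2 ('L'=11): chars_in_quartet=3 acc=0x1AFCB bytes_emitted=0
After char 3 ('O'=14): chars_in_quartet=4 acc=0x6BF2CE -> emit 6B F2 CE, reset; bytes_emitted=3
After char 4 ('m'=38): chars_in_quartet=1 acc=0x26 bytes_emitted=3
After char 5 ('A'=0): chars_in_quartet=2 acc=0x980 bytes_emitted=3
Padding '==': partial quartet acc=0x980 -> emit 98; bytes_emitted=4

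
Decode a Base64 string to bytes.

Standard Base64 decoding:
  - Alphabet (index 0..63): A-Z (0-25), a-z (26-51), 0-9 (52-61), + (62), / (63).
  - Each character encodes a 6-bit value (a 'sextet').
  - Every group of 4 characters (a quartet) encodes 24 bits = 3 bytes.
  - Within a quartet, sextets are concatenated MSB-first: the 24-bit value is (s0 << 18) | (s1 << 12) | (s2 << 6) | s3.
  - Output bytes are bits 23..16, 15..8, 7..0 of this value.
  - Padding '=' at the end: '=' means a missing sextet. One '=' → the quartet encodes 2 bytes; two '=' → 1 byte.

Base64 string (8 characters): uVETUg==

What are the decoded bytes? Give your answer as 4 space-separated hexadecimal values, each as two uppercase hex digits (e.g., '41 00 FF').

Answer: B9 51 13 52

Derivation:
After char 0 ('u'=46): chars_in_quartet=1 acc=0x2E bytes_emitted=0
After char 1 ('V'=21): chars_in_quartet=2 acc=0xB95 bytes_emitted=0
After char 2 ('E'=4): chars_in_quartet=3 acc=0x2E544 bytes_emitted=0
After char 3 ('T'=19): chars_in_quartet=4 acc=0xB95113 -> emit B9 51 13, reset; bytes_emitted=3
After char 4 ('U'=20): chars_in_quartet=1 acc=0x14 bytes_emitted=3
After char 5 ('g'=32): chars_in_quartet=2 acc=0x520 bytes_emitted=3
Padding '==': partial quartet acc=0x520 -> emit 52; bytes_emitted=4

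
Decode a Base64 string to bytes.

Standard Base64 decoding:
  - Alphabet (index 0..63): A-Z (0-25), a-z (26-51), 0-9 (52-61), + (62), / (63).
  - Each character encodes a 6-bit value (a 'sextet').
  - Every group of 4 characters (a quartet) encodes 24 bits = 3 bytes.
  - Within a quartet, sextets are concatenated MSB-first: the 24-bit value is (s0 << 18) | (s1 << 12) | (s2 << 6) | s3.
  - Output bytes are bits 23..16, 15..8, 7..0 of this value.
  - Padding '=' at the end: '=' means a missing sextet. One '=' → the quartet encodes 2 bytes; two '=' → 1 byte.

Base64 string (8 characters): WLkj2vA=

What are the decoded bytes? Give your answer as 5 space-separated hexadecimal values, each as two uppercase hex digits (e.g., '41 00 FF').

Answer: 58 B9 23 DA F0

Derivation:
After char 0 ('W'=22): chars_in_quartet=1 acc=0x16 bytes_emitted=0
After char 1 ('L'=11): chars_in_quartet=2 acc=0x58B bytes_emitted=0
After char 2 ('k'=36): chars_in_quartet=3 acc=0x162E4 bytes_emitted=0
After char 3 ('j'=35): chars_in_quartet=4 acc=0x58B923 -> emit 58 B9 23, reset; bytes_emitted=3
After char 4 ('2'=54): chars_in_quartet=1 acc=0x36 bytes_emitted=3
After char 5 ('v'=47): chars_in_quartet=2 acc=0xDAF bytes_emitted=3
After char 6 ('A'=0): chars_in_quartet=3 acc=0x36BC0 bytes_emitted=3
Padding '=': partial quartet acc=0x36BC0 -> emit DA F0; bytes_emitted=5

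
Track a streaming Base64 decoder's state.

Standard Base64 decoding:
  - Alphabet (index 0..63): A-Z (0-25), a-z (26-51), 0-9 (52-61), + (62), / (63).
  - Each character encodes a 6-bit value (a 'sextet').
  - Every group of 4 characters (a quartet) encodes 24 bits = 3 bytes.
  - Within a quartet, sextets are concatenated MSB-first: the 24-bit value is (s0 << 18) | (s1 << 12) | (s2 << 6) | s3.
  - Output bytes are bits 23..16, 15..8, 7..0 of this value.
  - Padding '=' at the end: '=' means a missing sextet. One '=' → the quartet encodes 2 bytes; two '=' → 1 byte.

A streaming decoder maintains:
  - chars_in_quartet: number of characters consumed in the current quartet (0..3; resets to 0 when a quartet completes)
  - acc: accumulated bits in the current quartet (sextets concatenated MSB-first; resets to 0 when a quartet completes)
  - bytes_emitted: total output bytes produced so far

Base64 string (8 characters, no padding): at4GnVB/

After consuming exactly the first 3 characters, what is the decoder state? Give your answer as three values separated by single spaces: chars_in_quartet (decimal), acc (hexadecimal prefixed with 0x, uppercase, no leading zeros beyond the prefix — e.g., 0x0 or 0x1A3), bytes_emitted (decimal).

Answer: 3 0x1AB78 0

Derivation:
After char 0 ('a'=26): chars_in_quartet=1 acc=0x1A bytes_emitted=0
After char 1 ('t'=45): chars_in_quartet=2 acc=0x6AD bytes_emitted=0
After char 2 ('4'=56): chars_in_quartet=3 acc=0x1AB78 bytes_emitted=0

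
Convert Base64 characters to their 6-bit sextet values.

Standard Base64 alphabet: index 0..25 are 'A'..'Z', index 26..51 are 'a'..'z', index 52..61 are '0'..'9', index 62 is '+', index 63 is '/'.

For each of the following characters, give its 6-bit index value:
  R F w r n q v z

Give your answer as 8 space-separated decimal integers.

'R': A..Z range, ord('R') − ord('A') = 17
'F': A..Z range, ord('F') − ord('A') = 5
'w': a..z range, 26 + ord('w') − ord('a') = 48
'r': a..z range, 26 + ord('r') − ord('a') = 43
'n': a..z range, 26 + ord('n') − ord('a') = 39
'q': a..z range, 26 + ord('q') − ord('a') = 42
'v': a..z range, 26 + ord('v') − ord('a') = 47
'z': a..z range, 26 + ord('z') − ord('a') = 51

Answer: 17 5 48 43 39 42 47 51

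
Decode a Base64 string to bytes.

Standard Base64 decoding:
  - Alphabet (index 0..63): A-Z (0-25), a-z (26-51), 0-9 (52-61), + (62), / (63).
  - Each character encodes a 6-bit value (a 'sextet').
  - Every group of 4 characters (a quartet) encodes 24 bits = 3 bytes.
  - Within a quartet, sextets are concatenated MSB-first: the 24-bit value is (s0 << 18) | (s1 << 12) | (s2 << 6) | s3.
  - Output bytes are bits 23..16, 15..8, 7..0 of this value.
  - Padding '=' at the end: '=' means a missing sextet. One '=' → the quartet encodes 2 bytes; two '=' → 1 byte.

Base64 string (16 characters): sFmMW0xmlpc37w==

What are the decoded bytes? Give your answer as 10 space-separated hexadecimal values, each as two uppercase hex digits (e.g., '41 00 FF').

Answer: B0 59 8C 5B 4C 66 96 97 37 EF

Derivation:
After char 0 ('s'=44): chars_in_quartet=1 acc=0x2C bytes_emitted=0
After char 1 ('F'=5): chars_in_quartet=2 acc=0xB05 bytes_emitted=0
After char 2 ('m'=38): chars_in_quartet=3 acc=0x2C166 bytes_emitted=0
After char 3 ('M'=12): chars_in_quartet=4 acc=0xB0598C -> emit B0 59 8C, reset; bytes_emitted=3
After char 4 ('W'=22): chars_in_quartet=1 acc=0x16 bytes_emitted=3
After char 5 ('0'=52): chars_in_quartet=2 acc=0x5B4 bytes_emitted=3
After char 6 ('x'=49): chars_in_quartet=3 acc=0x16D31 bytes_emitted=3
After char 7 ('m'=38): chars_in_quartet=4 acc=0x5B4C66 -> emit 5B 4C 66, reset; bytes_emitted=6
After char 8 ('l'=37): chars_in_quartet=1 acc=0x25 bytes_emitted=6
After char 9 ('p'=41): chars_in_quartet=2 acc=0x969 bytes_emitted=6
After char 10 ('c'=28): chars_in_quartet=3 acc=0x25A5C bytes_emitted=6
After char 11 ('3'=55): chars_in_quartet=4 acc=0x969737 -> emit 96 97 37, reset; bytes_emitted=9
After char 12 ('7'=59): chars_in_quartet=1 acc=0x3B bytes_emitted=9
After char 13 ('w'=48): chars_in_quartet=2 acc=0xEF0 bytes_emitted=9
Padding '==': partial quartet acc=0xEF0 -> emit EF; bytes_emitted=10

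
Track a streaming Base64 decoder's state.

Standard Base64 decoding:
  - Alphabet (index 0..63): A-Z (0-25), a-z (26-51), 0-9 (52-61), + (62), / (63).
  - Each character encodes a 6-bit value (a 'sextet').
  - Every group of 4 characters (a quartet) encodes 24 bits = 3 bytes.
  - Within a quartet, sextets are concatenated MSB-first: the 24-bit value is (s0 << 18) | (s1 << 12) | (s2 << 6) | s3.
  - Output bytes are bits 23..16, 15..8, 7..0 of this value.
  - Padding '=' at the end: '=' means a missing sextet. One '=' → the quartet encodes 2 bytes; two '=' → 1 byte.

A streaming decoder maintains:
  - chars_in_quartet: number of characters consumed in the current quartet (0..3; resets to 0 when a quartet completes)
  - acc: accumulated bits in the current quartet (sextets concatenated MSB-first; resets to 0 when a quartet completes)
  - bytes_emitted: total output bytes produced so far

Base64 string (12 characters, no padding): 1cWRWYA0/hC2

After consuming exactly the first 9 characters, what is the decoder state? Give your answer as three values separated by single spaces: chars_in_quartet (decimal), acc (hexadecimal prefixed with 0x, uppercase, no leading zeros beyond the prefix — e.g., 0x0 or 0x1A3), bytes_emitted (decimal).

After char 0 ('1'=53): chars_in_quartet=1 acc=0x35 bytes_emitted=0
After char 1 ('c'=28): chars_in_quartet=2 acc=0xD5C bytes_emitted=0
After char 2 ('W'=22): chars_in_quartet=3 acc=0x35716 bytes_emitted=0
After char 3 ('R'=17): chars_in_quartet=4 acc=0xD5C591 -> emit D5 C5 91, reset; bytes_emitted=3
After char 4 ('W'=22): chars_in_quartet=1 acc=0x16 bytes_emitted=3
After char 5 ('Y'=24): chars_in_quartet=2 acc=0x598 bytes_emitted=3
After char 6 ('A'=0): chars_in_quartet=3 acc=0x16600 bytes_emitted=3
After char 7 ('0'=52): chars_in_quartet=4 acc=0x598034 -> emit 59 80 34, reset; bytes_emitted=6
After char 8 ('/'=63): chars_in_quartet=1 acc=0x3F bytes_emitted=6

Answer: 1 0x3F 6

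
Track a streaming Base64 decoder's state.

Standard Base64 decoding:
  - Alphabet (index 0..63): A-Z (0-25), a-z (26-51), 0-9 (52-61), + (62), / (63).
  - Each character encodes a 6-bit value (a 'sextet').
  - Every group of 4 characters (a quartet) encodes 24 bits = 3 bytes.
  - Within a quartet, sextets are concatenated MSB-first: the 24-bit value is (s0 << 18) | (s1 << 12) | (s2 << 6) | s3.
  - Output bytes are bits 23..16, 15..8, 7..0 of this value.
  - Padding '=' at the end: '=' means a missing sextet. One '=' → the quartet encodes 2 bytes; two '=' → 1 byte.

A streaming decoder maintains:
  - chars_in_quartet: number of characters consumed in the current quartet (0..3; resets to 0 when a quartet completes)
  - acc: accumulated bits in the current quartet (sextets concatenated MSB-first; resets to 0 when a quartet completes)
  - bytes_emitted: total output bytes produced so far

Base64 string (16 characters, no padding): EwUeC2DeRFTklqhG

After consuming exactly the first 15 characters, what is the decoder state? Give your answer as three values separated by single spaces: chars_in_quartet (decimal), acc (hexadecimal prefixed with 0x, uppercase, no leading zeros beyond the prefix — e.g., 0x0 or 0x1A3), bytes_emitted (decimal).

After char 0 ('E'=4): chars_in_quartet=1 acc=0x4 bytes_emitted=0
After char 1 ('w'=48): chars_in_quartet=2 acc=0x130 bytes_emitted=0
After char 2 ('U'=20): chars_in_quartet=3 acc=0x4C14 bytes_emitted=0
After char 3 ('e'=30): chars_in_quartet=4 acc=0x13051E -> emit 13 05 1E, reset; bytes_emitted=3
After char 4 ('C'=2): chars_in_quartet=1 acc=0x2 bytes_emitted=3
After char 5 ('2'=54): chars_in_quartet=2 acc=0xB6 bytes_emitted=3
After char 6 ('D'=3): chars_in_quartet=3 acc=0x2D83 bytes_emitted=3
After char 7 ('e'=30): chars_in_quartet=4 acc=0xB60DE -> emit 0B 60 DE, reset; bytes_emitted=6
After char 8 ('R'=17): chars_in_quartet=1 acc=0x11 bytes_emitted=6
After char 9 ('F'=5): chars_in_quartet=2 acc=0x445 bytes_emitted=6
After char 10 ('T'=19): chars_in_quartet=3 acc=0x11153 bytes_emitted=6
After char 11 ('k'=36): chars_in_quartet=4 acc=0x4454E4 -> emit 44 54 E4, reset; bytes_emitted=9
After char 12 ('l'=37): chars_in_quartet=1 acc=0x25 bytes_emitted=9
After char 13 ('q'=42): chars_in_quartet=2 acc=0x96A bytes_emitted=9
After char 14 ('h'=33): chars_in_quartet=3 acc=0x25AA1 bytes_emitted=9

Answer: 3 0x25AA1 9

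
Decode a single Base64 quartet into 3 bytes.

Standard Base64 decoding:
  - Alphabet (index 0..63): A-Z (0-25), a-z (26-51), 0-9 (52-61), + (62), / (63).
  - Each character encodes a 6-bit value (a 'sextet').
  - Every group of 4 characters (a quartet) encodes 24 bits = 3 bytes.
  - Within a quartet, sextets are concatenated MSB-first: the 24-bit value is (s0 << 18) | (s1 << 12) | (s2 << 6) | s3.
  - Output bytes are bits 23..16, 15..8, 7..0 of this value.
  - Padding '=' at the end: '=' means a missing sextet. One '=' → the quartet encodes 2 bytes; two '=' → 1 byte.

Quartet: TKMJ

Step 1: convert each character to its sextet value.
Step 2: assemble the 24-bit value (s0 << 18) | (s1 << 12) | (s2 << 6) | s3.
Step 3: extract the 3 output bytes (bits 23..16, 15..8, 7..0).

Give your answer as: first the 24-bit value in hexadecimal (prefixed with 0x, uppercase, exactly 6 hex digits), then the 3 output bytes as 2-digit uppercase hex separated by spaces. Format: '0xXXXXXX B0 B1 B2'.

Sextets: T=19, K=10, M=12, J=9
24-bit: (19<<18) | (10<<12) | (12<<6) | 9
      = 0x4C0000 | 0x00A000 | 0x000300 | 0x000009
      = 0x4CA309
Bytes: (v>>16)&0xFF=4C, (v>>8)&0xFF=A3, v&0xFF=09

Answer: 0x4CA309 4C A3 09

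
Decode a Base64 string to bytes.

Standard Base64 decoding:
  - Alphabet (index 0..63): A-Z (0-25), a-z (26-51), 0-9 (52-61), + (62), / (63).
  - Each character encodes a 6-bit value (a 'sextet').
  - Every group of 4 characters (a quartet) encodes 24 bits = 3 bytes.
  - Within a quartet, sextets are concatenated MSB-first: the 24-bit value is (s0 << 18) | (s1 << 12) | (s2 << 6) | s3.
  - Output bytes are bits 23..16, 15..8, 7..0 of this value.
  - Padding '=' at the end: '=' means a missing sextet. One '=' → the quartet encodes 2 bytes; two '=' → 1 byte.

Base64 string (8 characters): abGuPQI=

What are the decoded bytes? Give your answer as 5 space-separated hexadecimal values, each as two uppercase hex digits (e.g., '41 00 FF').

After char 0 ('a'=26): chars_in_quartet=1 acc=0x1A bytes_emitted=0
After char 1 ('b'=27): chars_in_quartet=2 acc=0x69B bytes_emitted=0
After char 2 ('G'=6): chars_in_quartet=3 acc=0x1A6C6 bytes_emitted=0
After char 3 ('u'=46): chars_in_quartet=4 acc=0x69B1AE -> emit 69 B1 AE, reset; bytes_emitted=3
After char 4 ('P'=15): chars_in_quartet=1 acc=0xF bytes_emitted=3
After char 5 ('Q'=16): chars_in_quartet=2 acc=0x3D0 bytes_emitted=3
After char 6 ('I'=8): chars_in_quartet=3 acc=0xF408 bytes_emitted=3
Padding '=': partial quartet acc=0xF408 -> emit 3D 02; bytes_emitted=5

Answer: 69 B1 AE 3D 02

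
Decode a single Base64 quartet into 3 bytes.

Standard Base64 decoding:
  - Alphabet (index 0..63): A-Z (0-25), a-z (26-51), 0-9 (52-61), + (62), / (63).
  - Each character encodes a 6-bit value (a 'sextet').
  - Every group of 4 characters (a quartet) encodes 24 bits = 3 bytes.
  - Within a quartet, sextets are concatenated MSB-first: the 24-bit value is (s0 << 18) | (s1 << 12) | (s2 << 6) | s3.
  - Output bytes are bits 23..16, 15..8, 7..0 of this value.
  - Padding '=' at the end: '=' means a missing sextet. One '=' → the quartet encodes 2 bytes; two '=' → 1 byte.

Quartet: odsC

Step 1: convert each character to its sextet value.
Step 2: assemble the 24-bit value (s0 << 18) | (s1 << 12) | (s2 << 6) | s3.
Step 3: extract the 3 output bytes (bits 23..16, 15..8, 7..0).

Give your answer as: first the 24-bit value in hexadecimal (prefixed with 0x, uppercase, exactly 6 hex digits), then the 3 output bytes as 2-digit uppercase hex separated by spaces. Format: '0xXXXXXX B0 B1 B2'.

Sextets: o=40, d=29, s=44, C=2
24-bit: (40<<18) | (29<<12) | (44<<6) | 2
      = 0xA00000 | 0x01D000 | 0x000B00 | 0x000002
      = 0xA1DB02
Bytes: (v>>16)&0xFF=A1, (v>>8)&0xFF=DB, v&0xFF=02

Answer: 0xA1DB02 A1 DB 02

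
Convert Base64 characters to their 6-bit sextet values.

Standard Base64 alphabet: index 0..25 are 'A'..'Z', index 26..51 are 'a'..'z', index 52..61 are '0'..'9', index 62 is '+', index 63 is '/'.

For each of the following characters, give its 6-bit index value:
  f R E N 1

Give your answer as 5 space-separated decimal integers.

'f': a..z range, 26 + ord('f') − ord('a') = 31
'R': A..Z range, ord('R') − ord('A') = 17
'E': A..Z range, ord('E') − ord('A') = 4
'N': A..Z range, ord('N') − ord('A') = 13
'1': 0..9 range, 52 + ord('1') − ord('0') = 53

Answer: 31 17 4 13 53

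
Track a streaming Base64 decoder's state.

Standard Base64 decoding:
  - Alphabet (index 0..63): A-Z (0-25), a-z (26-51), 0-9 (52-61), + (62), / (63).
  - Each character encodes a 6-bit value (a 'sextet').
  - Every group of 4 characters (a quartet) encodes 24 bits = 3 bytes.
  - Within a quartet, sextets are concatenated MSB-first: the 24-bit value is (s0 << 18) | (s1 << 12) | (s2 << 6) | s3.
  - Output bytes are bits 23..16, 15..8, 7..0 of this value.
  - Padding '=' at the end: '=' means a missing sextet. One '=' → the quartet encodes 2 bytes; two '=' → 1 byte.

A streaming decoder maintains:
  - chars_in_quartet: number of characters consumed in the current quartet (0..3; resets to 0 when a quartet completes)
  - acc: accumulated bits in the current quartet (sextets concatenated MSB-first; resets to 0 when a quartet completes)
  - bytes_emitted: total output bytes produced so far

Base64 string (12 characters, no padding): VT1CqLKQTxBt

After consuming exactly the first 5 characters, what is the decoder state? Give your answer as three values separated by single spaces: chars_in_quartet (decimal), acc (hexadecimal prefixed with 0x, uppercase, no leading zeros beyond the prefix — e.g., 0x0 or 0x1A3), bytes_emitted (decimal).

After char 0 ('V'=21): chars_in_quartet=1 acc=0x15 bytes_emitted=0
After char 1 ('T'=19): chars_in_quartet=2 acc=0x553 bytes_emitted=0
After char 2 ('1'=53): chars_in_quartet=3 acc=0x154F5 bytes_emitted=0
After char 3 ('C'=2): chars_in_quartet=4 acc=0x553D42 -> emit 55 3D 42, reset; bytes_emitted=3
After char 4 ('q'=42): chars_in_quartet=1 acc=0x2A bytes_emitted=3

Answer: 1 0x2A 3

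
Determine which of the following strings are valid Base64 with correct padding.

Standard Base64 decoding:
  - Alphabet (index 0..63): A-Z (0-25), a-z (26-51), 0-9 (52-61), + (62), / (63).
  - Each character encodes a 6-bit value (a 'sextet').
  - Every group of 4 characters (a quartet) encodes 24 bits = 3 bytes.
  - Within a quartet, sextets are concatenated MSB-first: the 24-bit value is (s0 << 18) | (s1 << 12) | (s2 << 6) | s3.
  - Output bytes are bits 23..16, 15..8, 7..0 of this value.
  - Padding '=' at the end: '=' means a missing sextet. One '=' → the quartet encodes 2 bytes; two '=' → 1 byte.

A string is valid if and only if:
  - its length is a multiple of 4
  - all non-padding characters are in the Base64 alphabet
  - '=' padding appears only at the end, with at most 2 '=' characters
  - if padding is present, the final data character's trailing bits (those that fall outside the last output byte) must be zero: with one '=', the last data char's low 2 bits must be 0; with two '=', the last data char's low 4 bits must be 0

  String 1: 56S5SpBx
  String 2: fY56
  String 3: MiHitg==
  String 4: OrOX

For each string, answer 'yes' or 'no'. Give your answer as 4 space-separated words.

Answer: yes yes yes yes

Derivation:
String 1: '56S5SpBx' → valid
String 2: 'fY56' → valid
String 3: 'MiHitg==' → valid
String 4: 'OrOX' → valid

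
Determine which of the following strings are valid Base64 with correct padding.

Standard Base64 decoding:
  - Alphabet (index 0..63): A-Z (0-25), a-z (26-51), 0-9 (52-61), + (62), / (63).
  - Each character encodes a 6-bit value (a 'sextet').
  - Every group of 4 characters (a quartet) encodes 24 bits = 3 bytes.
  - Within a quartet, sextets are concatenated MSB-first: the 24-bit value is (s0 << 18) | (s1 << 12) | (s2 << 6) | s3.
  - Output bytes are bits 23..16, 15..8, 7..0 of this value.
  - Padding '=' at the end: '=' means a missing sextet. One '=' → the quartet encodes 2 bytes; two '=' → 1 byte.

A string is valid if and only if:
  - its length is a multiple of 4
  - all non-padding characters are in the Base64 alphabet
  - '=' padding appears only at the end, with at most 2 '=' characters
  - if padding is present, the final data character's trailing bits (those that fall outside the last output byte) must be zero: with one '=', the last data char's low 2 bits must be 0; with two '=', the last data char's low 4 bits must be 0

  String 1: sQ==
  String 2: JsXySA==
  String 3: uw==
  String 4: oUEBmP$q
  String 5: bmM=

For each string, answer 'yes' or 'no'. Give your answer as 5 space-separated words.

Answer: yes yes yes no yes

Derivation:
String 1: 'sQ==' → valid
String 2: 'JsXySA==' → valid
String 3: 'uw==' → valid
String 4: 'oUEBmP$q' → invalid (bad char(s): ['$'])
String 5: 'bmM=' → valid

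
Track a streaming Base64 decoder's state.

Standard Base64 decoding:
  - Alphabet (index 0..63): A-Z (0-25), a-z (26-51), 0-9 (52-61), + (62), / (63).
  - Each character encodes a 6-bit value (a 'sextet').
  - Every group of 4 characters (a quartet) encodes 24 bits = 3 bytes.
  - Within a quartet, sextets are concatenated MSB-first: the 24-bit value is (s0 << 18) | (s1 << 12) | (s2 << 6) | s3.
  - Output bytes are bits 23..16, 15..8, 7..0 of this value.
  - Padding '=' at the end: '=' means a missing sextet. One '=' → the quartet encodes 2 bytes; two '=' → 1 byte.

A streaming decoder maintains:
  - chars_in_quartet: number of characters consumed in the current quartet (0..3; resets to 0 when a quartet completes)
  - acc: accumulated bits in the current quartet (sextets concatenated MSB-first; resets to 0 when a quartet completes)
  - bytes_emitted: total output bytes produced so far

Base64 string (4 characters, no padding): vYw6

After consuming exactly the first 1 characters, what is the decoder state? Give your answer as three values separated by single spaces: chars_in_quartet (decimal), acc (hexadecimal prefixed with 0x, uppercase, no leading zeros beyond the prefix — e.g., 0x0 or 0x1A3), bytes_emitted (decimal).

Answer: 1 0x2F 0

Derivation:
After char 0 ('v'=47): chars_in_quartet=1 acc=0x2F bytes_emitted=0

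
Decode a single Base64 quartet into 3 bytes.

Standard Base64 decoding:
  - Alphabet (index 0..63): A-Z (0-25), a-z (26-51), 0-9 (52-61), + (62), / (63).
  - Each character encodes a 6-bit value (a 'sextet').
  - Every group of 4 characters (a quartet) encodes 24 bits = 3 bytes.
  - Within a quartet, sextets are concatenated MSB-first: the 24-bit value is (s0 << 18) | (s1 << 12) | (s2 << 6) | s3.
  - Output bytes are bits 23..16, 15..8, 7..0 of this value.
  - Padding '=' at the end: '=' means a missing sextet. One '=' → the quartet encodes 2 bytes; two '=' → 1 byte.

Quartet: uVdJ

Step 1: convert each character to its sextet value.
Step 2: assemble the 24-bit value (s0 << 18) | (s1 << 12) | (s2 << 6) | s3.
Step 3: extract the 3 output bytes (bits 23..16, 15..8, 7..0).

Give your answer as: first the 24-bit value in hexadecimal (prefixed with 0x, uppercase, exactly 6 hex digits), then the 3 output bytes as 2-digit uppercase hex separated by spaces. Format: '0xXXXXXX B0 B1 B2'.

Sextets: u=46, V=21, d=29, J=9
24-bit: (46<<18) | (21<<12) | (29<<6) | 9
      = 0xB80000 | 0x015000 | 0x000740 | 0x000009
      = 0xB95749
Bytes: (v>>16)&0xFF=B9, (v>>8)&0xFF=57, v&0xFF=49

Answer: 0xB95749 B9 57 49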